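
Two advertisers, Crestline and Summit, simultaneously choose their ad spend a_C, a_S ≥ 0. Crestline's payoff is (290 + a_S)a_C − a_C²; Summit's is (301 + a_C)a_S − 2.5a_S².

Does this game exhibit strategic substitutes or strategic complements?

strategic complements

Expanding Crestline's payoff: 290a_C + a_Sa_C − a_C².
∂π/∂a_C = 290 + a_S − 2a_C = 0, so a_C = 145 + 0.5a_S.
The best-response slope da_C/da_S = 0.5 > 0: the reaction function is upward-sloping, so the choices are strategic complements.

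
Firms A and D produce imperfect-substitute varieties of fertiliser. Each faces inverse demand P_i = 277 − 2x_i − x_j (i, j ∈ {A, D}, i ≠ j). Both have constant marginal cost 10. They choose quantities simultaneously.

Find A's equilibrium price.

116.8

Firm A's profit: π = x_A(277 − 2x_A − x_D) − 10x_A.
∂π/∂x_A = 267 − 4x_A − x_D = 0 ⇒ x_A = 66.75 − 0.25x_D.
By symmetry x_D = x_A; substituting into the reaction function, 1.25x_A = 66.75 and x_A = 53.4.
P_A = 277 − 2·53.4 − 53.4 = 116.8.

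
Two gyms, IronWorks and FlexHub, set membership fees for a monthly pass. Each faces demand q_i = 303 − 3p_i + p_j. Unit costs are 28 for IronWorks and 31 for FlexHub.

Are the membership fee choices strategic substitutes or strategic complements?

IronWorks's profit: π = (p_{IronWorks} − 28)(303 − 3p_{IronWorks} + p_{FlexHub}).
∂π/∂p_{IronWorks} = 387 − 6p_{IronWorks} + p_{FlexHub} = 0 ⇒ p_{IronWorks} = 64.5 + (1/6)p_{FlexHub}.
The best-response slope dp_{IronWorks}/dp_{FlexHub} = 1/6 > 0: the reaction function is upward-sloping, so the choices are strategic complements.

strategic complements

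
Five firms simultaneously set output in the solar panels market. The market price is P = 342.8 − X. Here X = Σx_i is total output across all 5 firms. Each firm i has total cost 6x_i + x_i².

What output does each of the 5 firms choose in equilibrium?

42.1

A representative firm's profit is π_i = x_i(342.8 − X) − 6x_i − x_i², with X = x_i + Σ_{j≠i} x_j.
First-order condition: 336.8 − 4x_i − Σ_{j≠i} x_j = 0.
With identical firms, set every x_j = x: then 336.8 − 4x − 4x = 0, i.e. x = 336.8/8 = 42.1.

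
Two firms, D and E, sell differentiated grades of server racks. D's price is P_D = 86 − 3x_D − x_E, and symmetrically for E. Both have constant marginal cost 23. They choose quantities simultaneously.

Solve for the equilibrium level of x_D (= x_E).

Firm D's profit: π = x_D(86 − 3x_D − x_E) − 23x_D.
∂π/∂x_D = 63 − 6x_D − x_E = 0 ⇒ x_D = 10.5 − (1/6)x_E.
The game is symmetric, so in equilibrium x_E = x_D: the reaction function gives (7/6)x_D = 10.5, hence x_D = 9.

9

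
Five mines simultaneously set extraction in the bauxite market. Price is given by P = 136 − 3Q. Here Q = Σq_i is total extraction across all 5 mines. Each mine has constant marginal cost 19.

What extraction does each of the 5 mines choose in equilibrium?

A representative mine's profit is π_i = q_i(136 − 3Q) − 19q_i, with Q = q_i + Σ_{j≠i} q_j.
First-order condition: 117 − 6q_i − 3Σ_{j≠i} q_j = 0.
With identical mines, set every q_j = q: then 117 − 6q − 12q = 0, i.e. q = 117/18 = 6.5.

6.5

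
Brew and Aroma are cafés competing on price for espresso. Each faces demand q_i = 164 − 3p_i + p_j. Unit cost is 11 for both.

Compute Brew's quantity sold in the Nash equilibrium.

85.2

Brew's profit: π = (p_{Brew} − 11)(164 − 3p_{Brew} + p_{Aroma}).
∂π/∂p_{Brew} = 197 − 6p_{Brew} + p_{Aroma} = 0 ⇒ p_{Brew} = 197/6 + (1/6)p_{Aroma}.
The game is symmetric, so in equilibrium p_{Aroma} = p_{Brew}: the reaction function gives (5/6)p_{Brew} = 197/6, hence p_{Brew} = 39.4.
q_{Brew} = 164 − 3·39.4 + 39.4 = 85.2.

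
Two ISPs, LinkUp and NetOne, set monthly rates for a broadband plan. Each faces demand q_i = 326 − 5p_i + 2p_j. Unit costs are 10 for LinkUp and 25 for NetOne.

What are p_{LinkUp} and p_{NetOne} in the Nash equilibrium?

48.5625, 54.8125

LinkUp's profit: π = (p_{LinkUp} − 10)(326 − 5p_{LinkUp} + 2p_{NetOne}).
∂π/∂p_{LinkUp} = 376 − 10p_{LinkUp} + 2p_{NetOne} = 0 ⇒ p_{LinkUp} = 37.6 + 0.2p_{NetOne}.
Similarly p_{NetOne} = 45.1 + 0.2p_{LinkUp}.
Substituting the second reaction function into the first: p_{LinkUp} = 37.6 + 0.2(45.1 + 0.2p_{LinkUp}), which gives 0.96p_{LinkUp} = 46.62 ⇒ p_{LinkUp} = 48.5625.
Then p_{NetOne} = 45.1 + 0.2·48.5625 = 54.8125.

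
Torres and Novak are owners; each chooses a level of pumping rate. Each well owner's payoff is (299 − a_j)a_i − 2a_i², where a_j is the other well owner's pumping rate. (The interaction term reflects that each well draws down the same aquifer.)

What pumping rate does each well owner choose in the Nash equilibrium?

59.8

Torres's payoff is (299 − a_N)a_T − 2a_T².
∂π/∂a_T = 299 − a_N − 4a_T = 0, so a_T = 74.75 − 0.25a_N.
Setting a_T = a_N in the reaction function: a_T = 74.75 − 0.25a_T, so a_T = 74.75 / 1.25 = 59.8.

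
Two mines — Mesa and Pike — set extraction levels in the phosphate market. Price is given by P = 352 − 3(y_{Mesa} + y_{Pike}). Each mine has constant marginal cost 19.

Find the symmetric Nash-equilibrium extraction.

Mine Mesa's profit: π = y_{Mesa}(352 − 3(y_{Mesa} + y_{Pike})) − 19y_{Mesa}.
∂π/∂y_{Mesa} = 333 − 6y_{Mesa} − 3y_{Pike} = 0, so y_{Mesa} = 55.5 − 0.5y_{Pike}.
By symmetry y_{Pike} = y_{Mesa}; substituting into the reaction function, 1.5y_{Mesa} = 55.5 and y_{Mesa} = 37.

37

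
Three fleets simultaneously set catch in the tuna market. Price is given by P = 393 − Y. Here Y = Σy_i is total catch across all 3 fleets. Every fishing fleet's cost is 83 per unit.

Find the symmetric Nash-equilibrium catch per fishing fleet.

A representative fishing fleet's profit is π_i = y_i(393 − Y) − 83y_i, with Y = y_i + Σ_{j≠i} y_j.
First-order condition: 310 − 2y_i − Σ_{j≠i} y_j = 0.
In a symmetric equilibrium every fishing fleet chooses the same y, so Σ_{j≠i} y_j = 2y. The condition becomes 310 − 4y = 0, giving y = 310/4 = 77.5.

77.5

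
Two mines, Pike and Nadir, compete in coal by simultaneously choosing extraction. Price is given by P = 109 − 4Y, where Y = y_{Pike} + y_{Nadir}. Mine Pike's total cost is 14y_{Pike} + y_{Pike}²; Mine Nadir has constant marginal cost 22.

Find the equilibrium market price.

Mine Pike's profit: π = y_{Pike}(109 − 4(y_{Pike} + y_{Nadir})) − 14y_{Pike} − y_{Pike}².
∂π/∂y_{Pike} = 95 − 10y_{Pike} − 4y_{Nadir} = 0, so y_{Pike} = 9.5 − 0.4y_{Nadir}.
For Nadir: ∂π/∂y_{Nadir} = 87 − 8y_{Nadir} − 4y_{Pike} = 0 ⇒ y_{Nadir} = 10.875 − 0.5y_{Pike}.
Substituting the second reaction function into the first: y_{Pike} = 9.5 − 0.4(10.875 − 0.5y_{Pike}), which gives 0.8y_{Pike} = 5.15 ⇒ y_{Pike} = 6.4375.
Then y_{Nadir} = 10.875 − 0.5·6.4375 = 245/32.
Equilibrium price: P = 109 − 4·(451/32) = 52.625.

52.625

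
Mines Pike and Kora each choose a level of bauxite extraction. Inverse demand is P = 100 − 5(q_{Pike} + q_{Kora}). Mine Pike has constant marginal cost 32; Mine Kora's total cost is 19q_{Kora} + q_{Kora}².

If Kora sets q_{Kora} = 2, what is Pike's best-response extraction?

5.8

Mine Pike's profit: π = q_{Pike}(100 − 5(q_{Pike} + q_{Kora})) − 32q_{Pike}.
∂π/∂q_{Pike} = 68 − 10q_{Pike} − 5q_{Kora} = 0, so q_{Pike} = 6.8 − 0.5q_{Kora}.
At q_{Kora} = 2: q_{Pike} = 6.8 − 0.5·2 = 5.8.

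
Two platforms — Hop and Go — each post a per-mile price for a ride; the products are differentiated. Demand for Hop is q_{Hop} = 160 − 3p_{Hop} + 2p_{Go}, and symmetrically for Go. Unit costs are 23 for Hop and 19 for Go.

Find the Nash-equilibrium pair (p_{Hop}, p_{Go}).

56.5, 55

Hop's profit: π = (p_{Hop} − 23)(160 − 3p_{Hop} + 2p_{Go}).
∂π/∂p_{Hop} = 229 − 6p_{Hop} + 2p_{Go} = 0 ⇒ p_{Hop} = 229/6 + (1/3)p_{Go}.
Similarly p_{Go} = 217/6 + (1/3)p_{Hop}.
Substituting the second reaction function into the first: p_{Hop} = 229/6 + (1/3)(217/6 + (1/3)p_{Hop}), which gives (8/9)p_{Hop} = 452/9 ⇒ p_{Hop} = 56.5.
Then p_{Go} = 217/6 + (1/3)·56.5 = 55.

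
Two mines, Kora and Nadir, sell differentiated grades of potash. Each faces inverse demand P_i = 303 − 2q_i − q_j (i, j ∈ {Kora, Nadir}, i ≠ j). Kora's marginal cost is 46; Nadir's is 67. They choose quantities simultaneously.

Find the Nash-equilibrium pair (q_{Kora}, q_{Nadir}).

Mine Kora's profit: π = q_{Kora}(303 − 2q_{Kora} − q_{Nadir}) − 46q_{Kora}.
∂π/∂q_{Kora} = 257 − 4q_{Kora} − q_{Nadir} = 0 ⇒ q_{Kora} = 64.25 − 0.25q_{Nadir}.
Similarly q_{Nadir} = 59 − 0.25q_{Kora}.
Substituting the second reaction function into the first: q_{Kora} = 64.25 − 0.25(59 − 0.25q_{Kora}), which gives 0.9375q_{Kora} = 49.5 ⇒ q_{Kora} = 52.8.
Then q_{Nadir} = 59 − 0.25·52.8 = 45.8.

52.8, 45.8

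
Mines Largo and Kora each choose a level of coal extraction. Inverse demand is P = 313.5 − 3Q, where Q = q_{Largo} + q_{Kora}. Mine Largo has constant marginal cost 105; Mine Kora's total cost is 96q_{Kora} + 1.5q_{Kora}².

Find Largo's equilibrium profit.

Mine Largo's profit: π = q_{Largo}(313.5 − 3(q_{Largo} + q_{Kora})) − 105q_{Largo}.
∂π/∂q_{Largo} = 208.5 − 6q_{Largo} − 3q_{Kora} = 0, so q_{Largo} = 34.75 − 0.5q_{Kora}.
For Kora: ∂π/∂q_{Kora} = 217.5 − 9q_{Kora} − 3q_{Largo} = 0 ⇒ q_{Kora} = 145/6 − (1/3)q_{Largo}.
Plugging q_{Kora} into Largo's best response: q_{Largo} = 34.75 − 0.5(145/6 − (1/3)q_{Largo}) ⇒ (5/6)q_{Largo} = 68/3, so q_{Largo} = 27.2.
Then q_{Kora} = 145/6 − (1/3)·27.2 = 15.1.
Price P = 313.5 − 3·42.3 = 186.6.
Largo's profit: (186.6 − 105)·27.2 = 2219.52.

2219.52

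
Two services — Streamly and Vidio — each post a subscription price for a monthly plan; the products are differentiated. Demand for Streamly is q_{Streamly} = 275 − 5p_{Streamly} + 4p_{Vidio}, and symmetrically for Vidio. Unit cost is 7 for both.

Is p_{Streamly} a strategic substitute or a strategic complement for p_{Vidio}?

Streamly's profit: π = (p_{Streamly} − 7)(275 − 5p_{Streamly} + 4p_{Vidio}).
∂π/∂p_{Streamly} = 310 − 10p_{Streamly} + 4p_{Vidio} = 0 ⇒ p_{Streamly} = 31 + 0.4p_{Vidio}.
The best-response slope dp_{Streamly}/dp_{Vidio} = 0.4 > 0: the reaction function is upward-sloping, so the choices are strategic complements.

strategic complements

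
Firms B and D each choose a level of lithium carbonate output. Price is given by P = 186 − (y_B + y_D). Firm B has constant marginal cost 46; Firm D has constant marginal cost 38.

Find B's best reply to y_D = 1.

Firm B's profit: π = y_B(186 − (y_B + y_D)) − 46y_B.
∂π/∂y_B = 140 − 2y_B − y_D = 0, so y_B = 70 − 0.5y_D.
At y_D = 1: y_B = 70 − 0.5·1 = 69.5.

69.5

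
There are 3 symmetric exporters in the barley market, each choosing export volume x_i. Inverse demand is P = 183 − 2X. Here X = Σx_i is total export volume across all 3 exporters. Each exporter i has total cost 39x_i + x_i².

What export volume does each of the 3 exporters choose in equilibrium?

14.4

A representative exporter's profit is π_i = x_i(183 − 2X) − 39x_i − x_i², with X = x_i + Σ_{j≠i} x_j.
First-order condition: 144 − 6x_i − 2Σ_{j≠i} x_j = 0.
With identical exporters, set every x_j = x: then 144 − 6x − 4x = 0, i.e. x = 144/10 = 14.4.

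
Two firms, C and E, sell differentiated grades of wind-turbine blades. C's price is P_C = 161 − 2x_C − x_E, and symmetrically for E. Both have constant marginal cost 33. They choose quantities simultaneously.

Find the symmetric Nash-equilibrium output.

25.6

Firm C's profit: π = x_C(161 − 2x_C − x_E) − 33x_C.
∂π/∂x_C = 128 − 4x_C − x_E = 0 ⇒ x_C = 32 − 0.25x_E.
The game is symmetric, so in equilibrium x_E = x_C: the reaction function gives 1.25x_C = 32, hence x_C = 25.6.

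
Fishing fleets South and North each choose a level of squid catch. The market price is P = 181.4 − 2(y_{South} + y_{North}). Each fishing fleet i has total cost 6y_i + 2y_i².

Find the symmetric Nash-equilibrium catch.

17.54

Fishing fleet South's profit: π = y_{South}(181.4 − 2(y_{South} + y_{North})) − 6y_{South} − 2y_{South}².
∂π/∂y_{South} = 175.4 − 8y_{South} − 2y_{North} = 0, so y_{South} = 21.925 − 0.25y_{North}.
Setting y_{South} = y_{North} in the reaction function: y_{South} = 21.925 − 0.25y_{South}, so y_{South} = 21.925 / 1.25 = 17.54.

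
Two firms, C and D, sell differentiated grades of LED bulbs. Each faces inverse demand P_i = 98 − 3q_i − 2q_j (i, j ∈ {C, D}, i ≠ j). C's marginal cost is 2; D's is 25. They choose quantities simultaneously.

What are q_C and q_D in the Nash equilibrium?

Firm C's profit: π = q_C(98 − 3q_C − 2q_D) − 2q_C.
∂π/∂q_C = 96 − 6q_C − 2q_D = 0 ⇒ q_C = 16 − (1/3)q_D.
Similarly q_D = 73/6 − (1/3)q_C.
Solving the two reaction functions simultaneously: (1 − (−1/3)(−1/3))q_C = 16 − (1/3)·(73/6), so (8/9)q_C = 215/18 and q_C = 13.4375.
Then q_D = 73/6 − (1/3)·13.4375 = 7.6875.

13.4375, 7.6875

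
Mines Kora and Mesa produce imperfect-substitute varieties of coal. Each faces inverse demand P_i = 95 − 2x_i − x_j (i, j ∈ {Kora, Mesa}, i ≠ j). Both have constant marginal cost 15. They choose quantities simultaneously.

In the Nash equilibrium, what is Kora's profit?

Mine Kora's profit: π = x_{Kora}(95 − 2x_{Kora} − x_{Mesa}) − 15x_{Kora}.
∂π/∂x_{Kora} = 80 − 4x_{Kora} − x_{Mesa} = 0 ⇒ x_{Kora} = 20 − 0.25x_{Mesa}.
The game is symmetric, so in equilibrium x_{Mesa} = x_{Kora}: the reaction function gives 1.25x_{Kora} = 20, hence x_{Kora} = 16.
P_{Kora} = 95 − 2·16 − 16 = 47.
Profit = (47 − 15)·16 = 512.

512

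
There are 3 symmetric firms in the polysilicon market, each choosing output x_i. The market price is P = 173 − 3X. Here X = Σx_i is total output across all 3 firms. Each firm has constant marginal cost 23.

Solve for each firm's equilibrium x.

12.5

A representative firm's profit is π_i = x_i(173 − 3X) − 23x_i, with X = x_i + Σ_{j≠i} x_j.
First-order condition: 150 − 6x_i − 3Σ_{j≠i} x_j = 0.
Imposing symmetry (x_j = x for all j) turns Σ_{j≠i} x_j into 2x, so 150 = 12x and x = 12.5.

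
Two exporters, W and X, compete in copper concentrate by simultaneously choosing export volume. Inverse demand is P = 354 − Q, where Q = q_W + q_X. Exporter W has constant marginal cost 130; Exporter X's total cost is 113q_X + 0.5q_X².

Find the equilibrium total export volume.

Exporter W's profit: π = q_W(354 − (q_W + q_X)) − 130q_W.
∂π/∂q_W = 224 − 2q_W − q_X = 0, so q_W = 112 − 0.5q_X.
For X: ∂π/∂q_X = 241 − 3q_X − q_W = 0 ⇒ q_X = 241/3 − (1/3)q_W.
Plugging q_X into W's best response: q_W = 112 − 0.5(241/3 − (1/3)q_W) ⇒ (5/6)q_W = 431/6, so q_W = 86.2.
Then q_X = 241/3 − (1/3)·86.2 = 51.6.
Total export volume: 86.2 + 51.6 = 137.8.

137.8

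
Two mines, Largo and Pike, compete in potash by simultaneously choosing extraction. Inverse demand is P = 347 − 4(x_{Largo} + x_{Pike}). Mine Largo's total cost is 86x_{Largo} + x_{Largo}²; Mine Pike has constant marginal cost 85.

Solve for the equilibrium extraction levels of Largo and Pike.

16.25, 24.625

Mine Largo's profit: π = x_{Largo}(347 − 4(x_{Largo} + x_{Pike})) − 86x_{Largo} − x_{Largo}².
∂π/∂x_{Largo} = 261 − 10x_{Largo} − 4x_{Pike} = 0, so x_{Largo} = 26.1 − 0.4x_{Pike}.
For Pike: ∂π/∂x_{Pike} = 262 − 8x_{Pike} − 4x_{Largo} = 0 ⇒ x_{Pike} = 32.75 − 0.5x_{Largo}.
Substituting the second reaction function into the first: x_{Largo} = 26.1 − 0.4(32.75 − 0.5x_{Largo}), which gives 0.8x_{Largo} = 13 ⇒ x_{Largo} = 16.25.
Then x_{Pike} = 32.75 − 0.5·16.25 = 24.625.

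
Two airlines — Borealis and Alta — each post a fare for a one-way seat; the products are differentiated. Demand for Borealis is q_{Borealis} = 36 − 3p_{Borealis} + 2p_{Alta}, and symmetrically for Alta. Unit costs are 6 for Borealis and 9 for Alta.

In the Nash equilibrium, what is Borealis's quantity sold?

Borealis's profit: π = (p_{Borealis} − 6)(36 − 3p_{Borealis} + 2p_{Alta}).
∂π/∂p_{Borealis} = 54 − 6p_{Borealis} + 2p_{Alta} = 0 ⇒ p_{Borealis} = 9 + (1/3)p_{Alta}.
Similarly p_{Alta} = 10.5 + (1/3)p_{Borealis}.
Solving the two reaction functions simultaneously: (1 − (1/3)(1/3))p_{Borealis} = 9 + (1/3)·10.5, so (8/9)p_{Borealis} = 12.5 and p_{Borealis} = 14.0625.
Then p_{Alta} = 10.5 + (1/3)·14.0625 = 15.1875.
q_{Borealis} = 36 − 3·14.0625 + 2·15.1875 = 24.1875.

24.1875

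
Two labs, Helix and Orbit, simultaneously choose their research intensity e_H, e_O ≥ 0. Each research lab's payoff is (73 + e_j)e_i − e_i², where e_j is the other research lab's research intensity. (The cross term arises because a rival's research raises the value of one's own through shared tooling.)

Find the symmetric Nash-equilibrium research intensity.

Helix's payoff is (73 + e_O)e_H − e_H².
∂π/∂e_H = 73 + e_O − 2e_H = 0, so e_H = 36.5 + 0.5e_O.
The game is symmetric, so in equilibrium e_O = e_H: the reaction function gives 0.5e_H = 36.5, hence e_H = 73.

73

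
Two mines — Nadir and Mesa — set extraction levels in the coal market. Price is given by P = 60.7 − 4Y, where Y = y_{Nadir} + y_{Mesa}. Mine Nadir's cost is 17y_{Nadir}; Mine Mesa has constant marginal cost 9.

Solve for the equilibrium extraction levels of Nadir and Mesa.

2.975, 4.975

Mine Nadir's profit: π = y_{Nadir}(60.7 − 4(y_{Nadir} + y_{Mesa})) − 17y_{Nadir}.
∂π/∂y_{Nadir} = 43.7 − 8y_{Nadir} − 4y_{Mesa} = 0, so y_{Nadir} = 5.4625 − 0.5y_{Mesa}.
By the same steps for Mesa: y_{Mesa} = 6.4625 − 0.5y_{Nadir}.
Solving the two reaction functions simultaneously: (1 − (−0.5)(−0.5))y_{Nadir} = 5.4625 − 0.5·6.4625, so 0.75y_{Nadir} = 357/160 and y_{Nadir} = 2.975.
Then y_{Mesa} = 6.4625 − 0.5·2.975 = 4.975.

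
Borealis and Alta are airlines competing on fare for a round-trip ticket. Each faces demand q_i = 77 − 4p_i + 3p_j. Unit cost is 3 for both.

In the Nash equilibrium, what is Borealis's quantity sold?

59.2

Borealis's profit: π = (p_{Borealis} − 3)(77 − 4p_{Borealis} + 3p_{Alta}).
∂π/∂p_{Borealis} = 89 − 8p_{Borealis} + 3p_{Alta} = 0 ⇒ p_{Borealis} = 11.125 + 0.375p_{Alta}.
By symmetry p_{Alta} = p_{Borealis}; substituting into the reaction function, 0.625p_{Borealis} = 11.125 and p_{Borealis} = 17.8.
q_{Borealis} = 77 − 4·17.8 + 3·17.8 = 59.2.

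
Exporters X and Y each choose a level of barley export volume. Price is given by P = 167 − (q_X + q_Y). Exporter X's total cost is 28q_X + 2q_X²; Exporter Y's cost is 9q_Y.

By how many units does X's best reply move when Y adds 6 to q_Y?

Exporter X's profit: π = q_X(167 − (q_X + q_Y)) − 28q_X − 2q_X².
∂π/∂q_X = 139 − 6q_X − q_Y = 0, so q_X = 139/6 − (1/6)q_Y.
The reaction-function slope is −1/6, so a 6-unit rise in q_Y moves q_X by −1/6 × 6 = −1. X's best response falls — the actions are strategic substitutes.

-1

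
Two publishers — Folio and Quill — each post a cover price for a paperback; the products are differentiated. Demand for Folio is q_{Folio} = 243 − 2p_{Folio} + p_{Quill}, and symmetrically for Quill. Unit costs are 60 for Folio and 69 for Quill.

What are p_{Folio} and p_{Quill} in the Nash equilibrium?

122.2, 125.8

Folio's profit: π = (p_{Folio} − 60)(243 − 2p_{Folio} + p_{Quill}).
∂π/∂p_{Folio} = 363 − 4p_{Folio} + p_{Quill} = 0 ⇒ p_{Folio} = 90.75 + 0.25p_{Quill}.
Similarly p_{Quill} = 95.25 + 0.25p_{Folio}.
Substituting the second reaction function into the first: p_{Folio} = 90.75 + 0.25(95.25 + 0.25p_{Folio}), which gives 0.9375p_{Folio} = 114.5625 ⇒ p_{Folio} = 122.2.
Then p_{Quill} = 95.25 + 0.25·122.2 = 125.8.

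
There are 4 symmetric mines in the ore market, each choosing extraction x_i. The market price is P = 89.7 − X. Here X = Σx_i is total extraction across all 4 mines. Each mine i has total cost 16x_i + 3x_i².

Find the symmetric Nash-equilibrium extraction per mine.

A representative mine's profit is π_i = x_i(89.7 − X) − 16x_i − 3x_i², with X = x_i + Σ_{j≠i} x_j.
First-order condition: 73.7 − 8x_i − Σ_{j≠i} x_j = 0.
In a symmetric equilibrium every mine chooses the same x, so Σ_{j≠i} x_j = 3x. The condition becomes 73.7 − 11x = 0, giving x = 73.7/11 = 6.7.

6.7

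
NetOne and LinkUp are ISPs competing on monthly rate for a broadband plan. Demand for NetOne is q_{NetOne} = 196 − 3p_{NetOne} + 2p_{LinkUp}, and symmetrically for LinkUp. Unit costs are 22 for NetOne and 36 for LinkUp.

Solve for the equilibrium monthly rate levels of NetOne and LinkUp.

NetOne's profit: π = (p_{NetOne} − 22)(196 − 3p_{NetOne} + 2p_{LinkUp}).
∂π/∂p_{NetOne} = 262 − 6p_{NetOne} + 2p_{LinkUp} = 0 ⇒ p_{NetOne} = 131/3 + (1/3)p_{LinkUp}.
Similarly p_{LinkUp} = 152/3 + (1/3)p_{NetOne}.
Plugging p_{LinkUp} into NetOne's best response: p_{NetOne} = 131/3 + (1/3)(152/3 + (1/3)p_{NetOne}) ⇒ (8/9)p_{NetOne} = 545/9, so p_{NetOne} = 68.125.
Then p_{LinkUp} = 152/3 + (1/3)·68.125 = 73.375.

68.125, 73.375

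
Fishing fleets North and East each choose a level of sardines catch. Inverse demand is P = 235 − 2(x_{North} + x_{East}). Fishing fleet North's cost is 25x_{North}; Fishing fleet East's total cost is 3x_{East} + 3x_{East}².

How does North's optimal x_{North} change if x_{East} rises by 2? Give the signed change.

-1

Fishing fleet North's profit: π = x_{North}(235 − 2(x_{North} + x_{East})) − 25x_{North}.
∂π/∂x_{North} = 210 − 4x_{North} − 2x_{East} = 0, so x_{North} = 52.5 − 0.5x_{East}.
The reaction-function slope is −0.5, so a 2-unit rise in x_{East} moves x_{North} by −0.5 × 2 = −1. North's best response falls — the actions are strategic substitutes.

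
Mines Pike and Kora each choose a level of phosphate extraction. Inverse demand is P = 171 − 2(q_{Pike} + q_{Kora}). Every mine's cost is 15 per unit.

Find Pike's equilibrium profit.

1352

Mine Pike's profit: π = q_{Pike}(171 − 2(q_{Pike} + q_{Kora})) − 15q_{Pike}.
∂π/∂q_{Pike} = 156 − 4q_{Pike} − 2q_{Kora} = 0, so q_{Pike} = 39 − 0.5q_{Kora}.
Setting q_{Pike} = q_{Kora} in the reaction function: q_{Pike} = 39 − 0.5q_{Pike}, so q_{Pike} = 39 / 1.5 = 26.
Price P = 171 − 2·52 = 67.
Pike's profit: (67 − 15)·26 = 1352.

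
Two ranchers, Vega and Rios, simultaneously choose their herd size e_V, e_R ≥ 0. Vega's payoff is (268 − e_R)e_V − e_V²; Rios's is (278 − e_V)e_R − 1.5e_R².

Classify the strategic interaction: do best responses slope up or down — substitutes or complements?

Expanding Vega's payoff: 268e_V − e_Re_V − e_V².
∂π/∂e_V = 268 − e_R − 2e_V = 0, so e_V = 134 − 0.5e_R.
The best-response slope de_V/de_R = −0.5 < 0: the reaction function is downward-sloping, so the choices are strategic substitutes.

strategic substitutes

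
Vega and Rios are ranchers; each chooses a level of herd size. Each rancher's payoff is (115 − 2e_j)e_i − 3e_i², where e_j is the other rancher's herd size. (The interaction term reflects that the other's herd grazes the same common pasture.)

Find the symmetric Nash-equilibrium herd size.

14.375

Vega's payoff is (115 − 2e_R)e_V − 3e_V².
∂π/∂e_V = 115 − 2e_R − 6e_V = 0, so e_V = 115/6 − (1/3)e_R.
By symmetry e_R = e_V; substituting into the reaction function, (4/3)e_V = 115/6 and e_V = 14.375.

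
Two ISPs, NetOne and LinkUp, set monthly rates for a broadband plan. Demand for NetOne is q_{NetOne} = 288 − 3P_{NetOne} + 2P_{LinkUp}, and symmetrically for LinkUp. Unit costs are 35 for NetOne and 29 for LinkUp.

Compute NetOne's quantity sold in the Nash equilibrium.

NetOne's profit: π = (P_{NetOne} − 35)(288 − 3P_{NetOne} + 2P_{LinkUp}).
∂π/∂P_{NetOne} = 393 − 6P_{NetOne} + 2P_{LinkUp} = 0 ⇒ P_{NetOne} = 65.5 + (1/3)P_{LinkUp}.
Similarly P_{LinkUp} = 62.5 + (1/3)P_{NetOne}.
Substituting the second reaction function into the first: P_{NetOne} = 65.5 + (1/3)(62.5 + (1/3)P_{NetOne}), which gives (8/9)P_{NetOne} = 259/3 ⇒ P_{NetOne} = 97.125.
Then P_{LinkUp} = 62.5 + (1/3)·97.125 = 94.875.
q_{NetOne} = 288 − 3·97.125 + 2·94.875 = 186.375.

186.375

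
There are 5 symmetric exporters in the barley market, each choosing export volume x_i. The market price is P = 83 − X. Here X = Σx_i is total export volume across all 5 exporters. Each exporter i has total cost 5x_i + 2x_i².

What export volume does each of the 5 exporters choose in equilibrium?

A representative exporter's profit is π_i = x_i(83 − X) − 5x_i − 2x_i², with X = x_i + Σ_{j≠i} x_j.
First-order condition: 78 − 6x_i − Σ_{j≠i} x_j = 0.
In a symmetric equilibrium every exporter chooses the same x, so Σ_{j≠i} x_j = 4x. The condition becomes 78 − 10x = 0, giving x = 78/10 = 7.8.

7.8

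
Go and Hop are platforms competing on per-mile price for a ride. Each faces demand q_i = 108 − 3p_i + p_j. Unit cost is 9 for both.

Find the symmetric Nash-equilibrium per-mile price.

Go's profit: π = (p_{Go} − 9)(108 − 3p_{Go} + p_{Hop}).
∂π/∂p_{Go} = 135 − 6p_{Go} + p_{Hop} = 0 ⇒ p_{Go} = 22.5 + (1/6)p_{Hop}.
By symmetry p_{Hop} = p_{Go}; substituting into the reaction function, (5/6)p_{Go} = 22.5 and p_{Go} = 27.

27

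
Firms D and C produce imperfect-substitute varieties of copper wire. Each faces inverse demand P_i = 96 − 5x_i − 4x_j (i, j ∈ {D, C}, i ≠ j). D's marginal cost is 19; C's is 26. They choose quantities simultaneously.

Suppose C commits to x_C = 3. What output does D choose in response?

Firm D's profit: π = x_D(96 − 5x_D − 4x_C) − 19x_D.
∂π/∂x_D = 77 − 10x_D − 4x_C = 0 ⇒ x_D = 7.7 − 0.4x_C.
At x_C = 3: x_D = 7.7 − 0.4·3 = 6.5.

6.5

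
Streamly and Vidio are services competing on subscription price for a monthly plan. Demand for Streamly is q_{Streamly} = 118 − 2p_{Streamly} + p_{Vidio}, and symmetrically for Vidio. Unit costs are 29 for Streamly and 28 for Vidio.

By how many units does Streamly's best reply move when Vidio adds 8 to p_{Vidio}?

2

Streamly's profit: π = (p_{Streamly} − 29)(118 − 2p_{Streamly} + p_{Vidio}).
∂π/∂p_{Streamly} = 176 − 4p_{Streamly} + p_{Vidio} = 0 ⇒ p_{Streamly} = 44 + 0.25p_{Vidio}.
The reaction-function slope is 0.25, so an 8-unit rise in p_{Vidio} moves p_{Streamly} by 0.25 × 8 = 2. Streamly's best response rises — the actions are strategic complements.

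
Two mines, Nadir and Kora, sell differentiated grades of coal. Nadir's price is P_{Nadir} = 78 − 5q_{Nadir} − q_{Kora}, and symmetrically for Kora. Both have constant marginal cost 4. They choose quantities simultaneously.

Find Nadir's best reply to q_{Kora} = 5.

6.9

Mine Nadir's profit: π = q_{Nadir}(78 − 5q_{Nadir} − q_{Kora}) − 4q_{Nadir}.
∂π/∂q_{Nadir} = 74 − 10q_{Nadir} − q_{Kora} = 0 ⇒ q_{Nadir} = 7.4 − 0.1q_{Kora}.
At q_{Kora} = 5: q_{Nadir} = 7.4 − 0.1·5 = 6.9.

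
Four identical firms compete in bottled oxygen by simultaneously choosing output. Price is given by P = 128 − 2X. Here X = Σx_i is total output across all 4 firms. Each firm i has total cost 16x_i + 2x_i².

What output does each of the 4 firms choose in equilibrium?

A representative firm's profit is π_i = x_i(128 − 2X) − 16x_i − 2x_i², with X = x_i + Σ_{j≠i} x_j.
First-order condition: 112 − 8x_i − 2Σ_{j≠i} x_j = 0.
Imposing symmetry (x_j = x for all j) turns Σ_{j≠i} x_j into 3x, so 112 = 14x and x = 8.

8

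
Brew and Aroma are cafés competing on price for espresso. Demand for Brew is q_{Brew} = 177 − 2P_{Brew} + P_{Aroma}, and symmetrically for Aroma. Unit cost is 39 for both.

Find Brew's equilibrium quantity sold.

92

Brew's profit: π = (P_{Brew} − 39)(177 − 2P_{Brew} + P_{Aroma}).
∂π/∂P_{Brew} = 255 − 4P_{Brew} + P_{Aroma} = 0 ⇒ P_{Brew} = 63.75 + 0.25P_{Aroma}.
The game is symmetric, so in equilibrium P_{Aroma} = P_{Brew}: the reaction function gives 0.75P_{Brew} = 63.75, hence P_{Brew} = 85.
q_{Brew} = 177 − 2·85 + 85 = 92.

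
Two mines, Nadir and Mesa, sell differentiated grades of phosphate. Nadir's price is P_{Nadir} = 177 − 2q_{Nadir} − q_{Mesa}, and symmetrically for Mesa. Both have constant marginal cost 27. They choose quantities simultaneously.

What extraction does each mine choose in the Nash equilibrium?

Mine Nadir's profit: π = q_{Nadir}(177 − 2q_{Nadir} − q_{Mesa}) − 27q_{Nadir}.
∂π/∂q_{Nadir} = 150 − 4q_{Nadir} − q_{Mesa} = 0 ⇒ q_{Nadir} = 37.5 − 0.25q_{Mesa}.
By symmetry q_{Mesa} = q_{Nadir}; substituting into the reaction function, 1.25q_{Nadir} = 37.5 and q_{Nadir} = 30.

30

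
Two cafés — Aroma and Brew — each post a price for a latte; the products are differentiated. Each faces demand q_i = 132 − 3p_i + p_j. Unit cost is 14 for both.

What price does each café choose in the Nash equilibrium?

Aroma's profit: π = (p_{Aroma} − 14)(132 − 3p_{Aroma} + p_{Brew}).
∂π/∂p_{Aroma} = 174 − 6p_{Aroma} + p_{Brew} = 0 ⇒ p_{Aroma} = 29 + (1/6)p_{Brew}.
Setting p_{Aroma} = p_{Brew} in the reaction function: p_{Aroma} = 29 + (1/6)p_{Aroma}, so p_{Aroma} = 29 / (5/6) = 34.8.

34.8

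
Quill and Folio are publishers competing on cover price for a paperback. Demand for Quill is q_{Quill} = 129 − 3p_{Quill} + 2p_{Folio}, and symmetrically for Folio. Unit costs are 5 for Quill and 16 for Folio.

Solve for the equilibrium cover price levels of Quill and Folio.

38.0625, 42.1875

Quill's profit: π = (p_{Quill} − 5)(129 − 3p_{Quill} + 2p_{Folio}).
∂π/∂p_{Quill} = 144 − 6p_{Quill} + 2p_{Folio} = 0 ⇒ p_{Quill} = 24 + (1/3)p_{Folio}.
Similarly p_{Folio} = 29.5 + (1/3)p_{Quill}.
Plugging p_{Folio} into Quill's best response: p_{Quill} = 24 + (1/3)(29.5 + (1/3)p_{Quill}) ⇒ (8/9)p_{Quill} = 203/6, so p_{Quill} = 38.0625.
Then p_{Folio} = 29.5 + (1/3)·38.0625 = 42.1875.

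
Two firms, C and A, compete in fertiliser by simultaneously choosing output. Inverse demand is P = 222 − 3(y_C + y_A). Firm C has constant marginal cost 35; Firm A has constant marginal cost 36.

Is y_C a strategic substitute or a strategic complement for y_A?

strategic substitutes

Firm C's profit: π = y_C(222 − 3(y_C + y_A)) − 35y_C.
∂π/∂y_C = 187 − 6y_C − 3y_A = 0, so y_C = 187/6 − 0.5y_A.
The best-response slope dy_C/dy_A = −0.5 < 0: the reaction function is downward-sloping, so the choices are strategic substitutes.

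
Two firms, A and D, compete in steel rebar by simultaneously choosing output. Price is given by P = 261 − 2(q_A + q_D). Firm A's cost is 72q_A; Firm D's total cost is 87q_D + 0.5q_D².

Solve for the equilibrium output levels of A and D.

37.3125, 19.875

Firm A's profit: π = q_A(261 − 2(q_A + q_D)) − 72q_A.
∂π/∂q_A = 189 − 4q_A − 2q_D = 0, so q_A = 47.25 − 0.5q_D.
For D: ∂π/∂q_D = 174 − 5q_D − 2q_A = 0 ⇒ q_D = 34.8 − 0.4q_A.
Substituting the second reaction function into the first: q_A = 47.25 − 0.5(34.8 − 0.4q_A), which gives 0.8q_A = 29.85 ⇒ q_A = 37.3125.
Then q_D = 34.8 − 0.4·37.3125 = 19.875.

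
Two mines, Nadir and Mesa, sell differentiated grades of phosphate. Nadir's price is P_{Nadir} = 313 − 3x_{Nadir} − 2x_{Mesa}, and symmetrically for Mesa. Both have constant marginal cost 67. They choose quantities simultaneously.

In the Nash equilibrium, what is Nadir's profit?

Mine Nadir's profit: π = x_{Nadir}(313 − 3x_{Nadir} − 2x_{Mesa}) − 67x_{Nadir}.
∂π/∂x_{Nadir} = 246 − 6x_{Nadir} − 2x_{Mesa} = 0 ⇒ x_{Nadir} = 41 − (1/3)x_{Mesa}.
By symmetry x_{Mesa} = x_{Nadir}; substituting into the reaction function, (4/3)x_{Nadir} = 41 and x_{Nadir} = 30.75.
P_{Nadir} = 313 − 3·30.75 − 2·30.75 = 159.25.
Profit = (159.25 − 67)·30.75 = 2836.6875.

2836.6875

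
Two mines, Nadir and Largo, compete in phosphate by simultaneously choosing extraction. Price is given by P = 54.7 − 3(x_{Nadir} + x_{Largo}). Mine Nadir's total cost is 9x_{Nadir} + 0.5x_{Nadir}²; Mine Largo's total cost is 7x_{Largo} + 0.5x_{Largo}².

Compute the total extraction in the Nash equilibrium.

Mine Nadir's profit: π = x_{Nadir}(54.7 − 3(x_{Nadir} + x_{Largo})) − 9x_{Nadir} − 0.5x_{Nadir}².
∂π/∂x_{Nadir} = 45.7 − 7x_{Nadir} − 3x_{Largo} = 0, so x_{Nadir} = 457/70 − (3/7)x_{Largo}.
By the same steps for Largo: x_{Largo} = 477/70 − (3/7)x_{Nadir}.
Solving the two reaction functions simultaneously: (1 − (−3/7)(−3/7))x_{Nadir} = 457/70 − (3/7)·(477/70), so (40/49)x_{Nadir} = 884/245 and x_{Nadir} = 4.42.
Then x_{Largo} = 477/70 − (3/7)·4.42 = 4.92.
Total extraction: 4.42 + 4.92 = 9.34.

9.34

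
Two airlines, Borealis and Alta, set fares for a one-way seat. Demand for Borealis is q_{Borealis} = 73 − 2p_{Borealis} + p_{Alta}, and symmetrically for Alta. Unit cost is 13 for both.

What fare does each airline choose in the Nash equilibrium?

33

Borealis's profit: π = (p_{Borealis} − 13)(73 − 2p_{Borealis} + p_{Alta}).
∂π/∂p_{Borealis} = 99 − 4p_{Borealis} + p_{Alta} = 0 ⇒ p_{Borealis} = 24.75 + 0.25p_{Alta}.
The game is symmetric, so in equilibrium p_{Alta} = p_{Borealis}: the reaction function gives 0.75p_{Borealis} = 24.75, hence p_{Borealis} = 33.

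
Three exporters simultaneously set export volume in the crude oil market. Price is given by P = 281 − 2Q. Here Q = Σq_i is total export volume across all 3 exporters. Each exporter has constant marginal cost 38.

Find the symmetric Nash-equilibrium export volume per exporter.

A representative exporter's profit is π_i = q_i(281 − 2Q) − 38q_i, with Q = q_i + Σ_{j≠i} q_j.
First-order condition: 243 − 4q_i − 2Σ_{j≠i} q_j = 0.
Imposing symmetry (q_j = q for all j) turns Σ_{j≠i} q_j into 2q, so 243 = 8q and q = 30.375.

30.375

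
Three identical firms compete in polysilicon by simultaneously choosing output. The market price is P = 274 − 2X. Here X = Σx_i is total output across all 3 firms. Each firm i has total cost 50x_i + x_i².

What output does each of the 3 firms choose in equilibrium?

A representative firm's profit is π_i = x_i(274 − 2X) − 50x_i − x_i², with X = x_i + Σ_{j≠i} x_j.
First-order condition: 224 − 6x_i − 2Σ_{j≠i} x_j = 0.
With identical firms, set every x_j = x: then 224 − 6x − 4x = 0, i.e. x = 224/10 = 22.4.

22.4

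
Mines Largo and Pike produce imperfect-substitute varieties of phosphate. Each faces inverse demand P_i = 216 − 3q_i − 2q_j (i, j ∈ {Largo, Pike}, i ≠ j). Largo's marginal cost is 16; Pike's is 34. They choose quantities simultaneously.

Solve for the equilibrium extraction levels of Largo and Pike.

Mine Largo's profit: π = q_{Largo}(216 − 3q_{Largo} − 2q_{Pike}) − 16q_{Largo}.
∂π/∂q_{Largo} = 200 − 6q_{Largo} − 2q_{Pike} = 0 ⇒ q_{Largo} = 100/3 − (1/3)q_{Pike}.
Similarly q_{Pike} = 91/3 − (1/3)q_{Largo}.
Solving the two reaction functions simultaneously: (1 − (−1/3)(−1/3))q_{Largo} = 100/3 − (1/3)·(91/3), so (8/9)q_{Largo} = 209/9 and q_{Largo} = 26.125.
Then q_{Pike} = 91/3 − (1/3)·26.125 = 21.625.

26.125, 21.625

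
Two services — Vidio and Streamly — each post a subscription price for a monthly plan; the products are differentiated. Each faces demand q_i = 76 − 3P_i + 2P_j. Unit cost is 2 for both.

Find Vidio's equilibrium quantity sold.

Vidio's profit: π = (P_{Vidio} − 2)(76 − 3P_{Vidio} + 2P_{Streamly}).
∂π/∂P_{Vidio} = 82 − 6P_{Vidio} + 2P_{Streamly} = 0 ⇒ P_{Vidio} = 41/3 + (1/3)P_{Streamly}.
By symmetry P_{Streamly} = P_{Vidio}; substituting into the reaction function, (2/3)P_{Vidio} = 41/3 and P_{Vidio} = 20.5.
q_{Vidio} = 76 − 3·20.5 + 2·20.5 = 55.5.

55.5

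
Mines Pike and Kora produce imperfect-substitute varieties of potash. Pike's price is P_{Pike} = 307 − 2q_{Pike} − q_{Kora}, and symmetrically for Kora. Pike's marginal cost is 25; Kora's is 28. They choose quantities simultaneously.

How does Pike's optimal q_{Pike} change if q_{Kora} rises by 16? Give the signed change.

Mine Pike's profit: π = q_{Pike}(307 − 2q_{Pike} − q_{Kora}) − 25q_{Pike}.
∂π/∂q_{Pike} = 282 − 4q_{Pike} − q_{Kora} = 0 ⇒ q_{Pike} = 70.5 − 0.25q_{Kora}.
The reaction-function slope is −0.25, so a 16-unit rise in q_{Kora} moves q_{Pike} by −0.25 × 16 = −4. Pike's best response falls — the actions are strategic substitutes.

-4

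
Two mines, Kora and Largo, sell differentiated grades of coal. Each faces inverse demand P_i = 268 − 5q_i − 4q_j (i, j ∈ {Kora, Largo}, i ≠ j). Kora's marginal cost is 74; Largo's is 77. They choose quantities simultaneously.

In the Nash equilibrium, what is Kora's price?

144

Mine Kora's profit: π = q_{Kora}(268 − 5q_{Kora} − 4q_{Largo}) − 74q_{Kora}.
∂π/∂q_{Kora} = 194 − 10q_{Kora} − 4q_{Largo} = 0 ⇒ q_{Kora} = 19.4 − 0.4q_{Largo}.
Similarly q_{Largo} = 19.1 − 0.4q_{Kora}.
Plugging q_{Largo} into Kora's best response: q_{Kora} = 19.4 − 0.4(19.1 − 0.4q_{Kora}) ⇒ 0.84q_{Kora} = 11.76, so q_{Kora} = 14.
Then q_{Largo} = 19.1 − 0.4·14 = 13.5.
P_{Kora} = 268 − 5·14 − 4·13.5 = 144.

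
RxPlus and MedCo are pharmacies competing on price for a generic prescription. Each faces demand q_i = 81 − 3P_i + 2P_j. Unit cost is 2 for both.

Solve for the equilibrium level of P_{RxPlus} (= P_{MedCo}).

21.75

RxPlus's profit: π = (P_{RxPlus} − 2)(81 − 3P_{RxPlus} + 2P_{MedCo}).
∂π/∂P_{RxPlus} = 87 − 6P_{RxPlus} + 2P_{MedCo} = 0 ⇒ P_{RxPlus} = 14.5 + (1/3)P_{MedCo}.
The game is symmetric, so in equilibrium P_{MedCo} = P_{RxPlus}: the reaction function gives (2/3)P_{RxPlus} = 14.5, hence P_{RxPlus} = 21.75.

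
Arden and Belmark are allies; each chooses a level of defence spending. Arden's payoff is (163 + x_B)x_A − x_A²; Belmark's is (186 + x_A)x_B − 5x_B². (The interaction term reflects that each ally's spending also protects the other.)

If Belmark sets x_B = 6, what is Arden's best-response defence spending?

84.5

Expanding Arden's payoff: 163x_A + x_Bx_A − x_A².
∂π/∂x_A = 163 + x_B − 2x_A = 0, so x_A = 81.5 + 0.5x_B.
At x_B = 6: x_A = 81.5 + 0.5·6 = 84.5.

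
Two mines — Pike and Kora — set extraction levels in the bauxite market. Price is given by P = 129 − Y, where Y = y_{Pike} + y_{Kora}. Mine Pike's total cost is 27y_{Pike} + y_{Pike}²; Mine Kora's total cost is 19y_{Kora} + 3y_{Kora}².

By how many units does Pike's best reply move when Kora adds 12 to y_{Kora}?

Mine Pike's profit: π = y_{Pike}(129 − (y_{Pike} + y_{Kora})) − 27y_{Pike} − y_{Pike}².
∂π/∂y_{Pike} = 102 − 4y_{Pike} − y_{Kora} = 0, so y_{Pike} = 25.5 − 0.25y_{Kora}.
The reaction-function slope is −0.25, so a 12-unit rise in y_{Kora} moves y_{Pike} by −0.25 × 12 = −3. Pike's best response falls — the actions are strategic substitutes.

-3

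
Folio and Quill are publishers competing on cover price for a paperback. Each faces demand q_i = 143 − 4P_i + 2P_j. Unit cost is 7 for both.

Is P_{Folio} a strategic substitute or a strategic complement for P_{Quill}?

strategic complements

Folio's profit: π = (P_{Folio} − 7)(143 − 4P_{Folio} + 2P_{Quill}).
∂π/∂P_{Folio} = 171 − 8P_{Folio} + 2P_{Quill} = 0 ⇒ P_{Folio} = 21.375 + 0.25P_{Quill}.
The best-response slope dP_{Folio}/dP_{Quill} = 0.25 > 0: the reaction function is upward-sloping, so the choices are strategic complements.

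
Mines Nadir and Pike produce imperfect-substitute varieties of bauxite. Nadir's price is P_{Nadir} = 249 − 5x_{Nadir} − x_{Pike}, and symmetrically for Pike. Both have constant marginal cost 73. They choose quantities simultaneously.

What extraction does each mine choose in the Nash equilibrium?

Mine Nadir's profit: π = x_{Nadir}(249 − 5x_{Nadir} − x_{Pike}) − 73x_{Nadir}.
∂π/∂x_{Nadir} = 176 − 10x_{Nadir} − x_{Pike} = 0 ⇒ x_{Nadir} = 17.6 − 0.1x_{Pike}.
Setting x_{Nadir} = x_{Pike} in the reaction function: x_{Nadir} = 17.6 − 0.1x_{Nadir}, so x_{Nadir} = 17.6 / 1.1 = 16.

16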